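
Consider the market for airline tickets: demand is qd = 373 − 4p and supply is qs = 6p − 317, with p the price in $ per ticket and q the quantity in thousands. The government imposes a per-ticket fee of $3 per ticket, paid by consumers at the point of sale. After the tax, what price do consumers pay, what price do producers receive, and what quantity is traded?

Without the tax, 373 − 4p = 6p − 317 gives 10p = 690, so p* = $69 and q* = 97.
With the tax collected from consumers, demand (in seller-price terms) shifts: qd = 373 − 4(p + 3).
Solving gives q = 89.8 with consumers paying $70.8 and producers receiving $67.8 (the $3 wedge).
The less price-elastic side of the market bears the larger share of a per-unit tax.

Consumers pay $70.8; producers receive $67.8; quantity = 89.8.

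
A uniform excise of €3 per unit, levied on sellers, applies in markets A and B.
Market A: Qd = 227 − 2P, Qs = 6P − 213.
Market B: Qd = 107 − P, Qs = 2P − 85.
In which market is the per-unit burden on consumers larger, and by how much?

Market A: pre-tax P* = €55, Q* = 117; post-tax Q = 112.5; per-unit burden on consumers = €2.25.
Market B: pre-tax P* = €64, Q* = 43; post-tax Q = 41; per-unit burden on consumers = €2.
Difference: €2.25 vs €2 → market A is larger by €0.25.

Market A, by €0.25.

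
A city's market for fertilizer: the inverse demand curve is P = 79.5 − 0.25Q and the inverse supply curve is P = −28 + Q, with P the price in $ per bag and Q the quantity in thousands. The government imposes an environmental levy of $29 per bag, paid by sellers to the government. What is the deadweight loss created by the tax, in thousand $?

Inverting to Q(P) form: Qd = 318 − 4P; Qs = P + 28.
Without the tax, 318 − 4P = P + 28 gives 5P = 290, so P* = $58 and Q* = 86.
With the tax collected from sellers, supply shifts: Qs = (P − 29) + 28.
New equilibrium: consumers pay $63.8, sellers receive $34.8, Q = 62.8. (Wedge: Pb − Ps = 29.)
Quantity falls by |ΔQ| = |86 − 62.8| = 23.2.
DWL = ½ · t · |ΔQ| = ½ · 29 · 23.2 = $336.4.

Deadweight loss = $336.4 thousand.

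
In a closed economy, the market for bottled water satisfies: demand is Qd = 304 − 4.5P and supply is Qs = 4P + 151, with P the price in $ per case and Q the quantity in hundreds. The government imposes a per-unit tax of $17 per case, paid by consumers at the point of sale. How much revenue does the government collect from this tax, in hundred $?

Without the tax, 304 − 4.5P = 4P + 151 gives 8.5P = 153, so P* = $18 and Q* = 223.
With the tax collected from consumers, demand (in seller-price terms) shifts: Qd = 304 − 4.5(P + 17).
Solving gives Q = 187 with consumers paying $26 and producers receiving $9 (the $17 wedge).
Revenue = t · Q = 17 · 187 = $3179.

Tax revenue = $3179 hundred.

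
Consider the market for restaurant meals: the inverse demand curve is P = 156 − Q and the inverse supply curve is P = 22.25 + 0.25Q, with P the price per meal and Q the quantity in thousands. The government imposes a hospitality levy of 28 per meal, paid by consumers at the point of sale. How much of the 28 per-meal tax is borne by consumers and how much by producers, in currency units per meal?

Rewrite in direct form: Qd = 156 − P and Qs = 4P − 89.
Without the tax, 156 − P = 4P − 89 gives 5P = 245, so P* = 49 and Q* = 107.
With the tax collected from consumers, demand (in seller-price terms) shifts: Qd = 156 − (P + 28).
Solving gives Q = 84.6 with consumers paying 71.4 and producers receiving 43.4 (the 28 wedge).
Burden on consumers: 22.4; on producers: 5.6. (They sum to 28.)

Consumers bear 22.4 per meal; producers bear 5.6 per meal.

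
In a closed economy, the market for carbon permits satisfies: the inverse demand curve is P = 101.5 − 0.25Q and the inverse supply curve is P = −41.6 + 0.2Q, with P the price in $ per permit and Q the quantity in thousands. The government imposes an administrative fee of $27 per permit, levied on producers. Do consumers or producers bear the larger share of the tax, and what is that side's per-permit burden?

Consumers bear the larger share: $15 per permit.

Rewrite in direct form: Qd = 406 − 4P and Qs = 5P + 208.
Without the tax, 406 − 4P = 5P + 208 gives 9P = 198, so P* = $22 and Q* = 318.
With the tax collected from producers, supply shifts: Qs = 5(P − 27) + 208.
Solving gives Q = 258 with consumers paying $37 and producers receiving $10 (the $27 wedge).
Per-permit burden: consumers $15, producers $12.
Consumers take the larger share because demand is less price-elastic here (demand slope 4 vs supply slope 5).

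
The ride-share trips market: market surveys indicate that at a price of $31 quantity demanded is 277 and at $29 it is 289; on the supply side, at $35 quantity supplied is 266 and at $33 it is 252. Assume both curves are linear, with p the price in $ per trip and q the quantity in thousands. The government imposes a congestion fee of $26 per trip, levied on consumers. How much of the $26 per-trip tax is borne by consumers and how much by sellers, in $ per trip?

Demand slope: (289 − 277)/(29 − 31) = -6, so qd = 463 − 6p.
Supply slope: (252 − 266)/(33 − 35) = 7, so qs = 7p + 21.
Without the tax, 463 − 6p = 7p + 21 gives 13p = 442, so p* = $34 and q* = 259.
With the tax collected from consumers, demand (in seller-price terms) shifts: qd = 463 − 6(p + 26).
Solving gives q = 175 with consumers paying $48 and sellers receiving $22 (the $26 wedge).
Burden on consumers: $14; on sellers: $12. (They sum to $26.)

Consumers bear $14 per trip; sellers bear $12 per trip.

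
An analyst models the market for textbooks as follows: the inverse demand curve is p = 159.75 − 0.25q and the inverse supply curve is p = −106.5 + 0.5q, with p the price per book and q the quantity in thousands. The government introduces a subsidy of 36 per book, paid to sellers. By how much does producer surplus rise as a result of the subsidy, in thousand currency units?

Inverting to q(p) form: qd = 639 − 4p; qs = 2p + 213.
Without the subsidy, 639 − 4p = 2p + 213 gives 6p = 426, so p* = 71 and q* = 355.
With a per-unit subsidy paid to sellers, each receives p + 36 per unit sold, so supply becomes qs = 2(p + 36) + 213.
Solving gives q = 403 with consumers paying 59 and sellers receiving 95 (the 36 wedge).
ΔPS is the trapezoid between Q = 403 and Q = 355 of height 24: ½ · (355 + 403) · 24 = 9096.

Producer surplus rises by 9096 thousand.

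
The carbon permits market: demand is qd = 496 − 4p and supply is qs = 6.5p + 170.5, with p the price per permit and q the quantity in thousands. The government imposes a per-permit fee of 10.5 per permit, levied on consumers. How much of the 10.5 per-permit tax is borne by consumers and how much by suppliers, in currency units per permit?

Without the tax, 496 − 4p = 6.5p + 170.5 gives 10.5p = 325.5, so p* = 31 and q* = 372.
With the tax collected from consumers, demand (in seller-price terms) shifts: qd = 496 − 4(p + 10.5).
Solving gives q = 346 with consumers paying 37.5 and suppliers receiving 27 (the 10.5 wedge).
Burden on consumers: 6.5; on suppliers: 4. (They sum to 10.5.)
The less price-elastic side of the market bears the larger share of a per-unit tax.

Consumers bear 6.5 per permit; suppliers bear 4 per permit.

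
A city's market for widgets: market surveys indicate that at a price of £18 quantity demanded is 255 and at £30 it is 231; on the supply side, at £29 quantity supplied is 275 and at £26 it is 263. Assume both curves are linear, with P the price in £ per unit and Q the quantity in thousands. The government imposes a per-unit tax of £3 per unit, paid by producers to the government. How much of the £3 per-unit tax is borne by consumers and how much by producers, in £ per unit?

Demand slope: (231 − 255)/(30 − 18) = -2, so Qd = 291 − 2P.
Supply slope: (263 − 275)/(26 − 29) = 4, so Qs = 4P + 159.
Without the tax, 291 − 2P = 4P + 159 gives 6P = 132, so P* = £22 and Q* = 247.
With the tax collected from producers, supply shifts: Qs = 4(P − 3) + 159.
Solving gives Q = 243 with consumers paying £24 and producers receiving £21 (the £3 wedge).
Burden on consumers: £2; on producers: £1. (They sum to £3.)

Consumers bear £2 per unit; producers bear £1 per unit.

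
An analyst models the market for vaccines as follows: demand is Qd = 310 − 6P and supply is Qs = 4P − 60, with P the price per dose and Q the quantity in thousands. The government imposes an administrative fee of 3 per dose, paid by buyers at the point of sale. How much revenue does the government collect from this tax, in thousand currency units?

Before the tax: set 310 − 6P = 4P − 60 → P* = 37, Q* = 88.
With the tax collected from buyers, demand (in seller-price terms) shifts: Qd = 310 − 6(P + 3).
New equilibrium: buyers pay 38.2, suppliers receive 35.2, Q = 80.8. (Wedge: Pb − Ps = 3.)
Revenue = t · Q = 3 · 80.8 = 242.4.

Tax revenue = 242.4 thousand.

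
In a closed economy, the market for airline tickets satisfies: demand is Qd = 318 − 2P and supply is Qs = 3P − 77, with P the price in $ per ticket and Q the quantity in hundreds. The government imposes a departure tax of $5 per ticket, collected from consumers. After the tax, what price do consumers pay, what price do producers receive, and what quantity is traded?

Without the tax, 318 − 2P = 3P − 77 gives 5P = 395, so P* = $79 and Q* = 160.
With the tax collected from consumers, demand (in seller-price terms) shifts: Qd = 318 − 2(P + 5).
Solving gives Q = 154 with consumers paying $82 and producers receiving $77 (the $5 wedge).

Consumers pay $82; producers receive $77; quantity = 154.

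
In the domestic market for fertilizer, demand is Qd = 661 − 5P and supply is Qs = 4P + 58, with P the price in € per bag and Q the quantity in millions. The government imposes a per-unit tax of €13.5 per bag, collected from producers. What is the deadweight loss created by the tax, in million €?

Without the tax, 661 − 5P = 4P + 58 gives 9P = 603, so P* = €67 and Q* = 326.
With the tax collected from producers, supply shifts: Qs = 4(P − 13.5) + 58.
Solving gives Q = 296 with buyers paying €73 and producers receiving €59.5 (the €13.5 wedge).
Quantity falls by |ΔQ| = |326 − 296| = 30.
DWL = ½ · t · |ΔQ| = ½ · 13.5 · 30 = €202.5.

Deadweight loss = €202.5 million.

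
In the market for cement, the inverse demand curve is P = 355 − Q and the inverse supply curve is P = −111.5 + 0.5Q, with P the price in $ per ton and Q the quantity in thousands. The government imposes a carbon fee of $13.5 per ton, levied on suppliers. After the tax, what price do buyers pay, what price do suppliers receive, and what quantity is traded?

Buyers pay $53; suppliers receive $39.5; quantity = 302.

Inverting to Q(P) form: Qd = 355 − P; Qs = 2P + 223.
Before the tax: set 355 − P = 2P + 223 → P* = $44, Q* = 311.
With the tax collected from suppliers, supply shifts: Qs = 2(P − 13.5) + 223.
Solving gives Q = 302 with buyers paying $53 and suppliers receiving $39.5 (the $13.5 wedge).
The less price-elastic side of the market bears the larger share of a per-unit tax.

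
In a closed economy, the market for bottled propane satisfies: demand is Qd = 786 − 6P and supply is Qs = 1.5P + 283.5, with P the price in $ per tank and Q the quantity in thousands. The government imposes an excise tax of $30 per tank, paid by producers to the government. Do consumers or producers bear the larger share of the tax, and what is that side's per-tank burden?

Before the tax: set 786 − 6P = 1.5P + 283.5 → P* = $67, Q* = 384.
With the tax collected from producers, supply shifts: Qs = 1.5(P − 30) + 283.5.
Solving gives Q = 348 with consumers paying $73 and producers receiving $43 (the $30 wedge).
Per-tank burden: consumers $6, producers $24.
Producers take the larger share because supply is less price-elastic here (demand slope 6 vs supply slope 1.5).

Producers bear the larger share: $24 per tank.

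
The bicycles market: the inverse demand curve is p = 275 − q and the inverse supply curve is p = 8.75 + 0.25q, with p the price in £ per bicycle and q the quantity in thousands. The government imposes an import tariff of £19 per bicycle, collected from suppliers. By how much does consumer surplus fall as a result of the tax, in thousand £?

Rewrite in direct form: qd = 275 − p and qs = 4p − 35.
Without the tax, 275 − p = 4p − 35 gives 5p = 310, so p* = £62 and q* = 213.
With the tax collected from suppliers, supply shifts: qs = 4(p − 19) − 35.
Solving gives q = 197.8 with buyers paying £77.2 and suppliers receiving £58.2 (the £19 wedge).
ΔCS is the trapezoid between Q = 197.8 and Q = 213 of height £15.2: ½ · (213 + 197.8) · 15.2 = £3122.08.

Consumer surplus falls by £3122.08 thousand.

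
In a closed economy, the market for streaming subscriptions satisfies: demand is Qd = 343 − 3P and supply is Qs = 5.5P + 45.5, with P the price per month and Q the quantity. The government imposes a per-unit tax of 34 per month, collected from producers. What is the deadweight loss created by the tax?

Deadweight loss = 1122.

Without the tax, 343 − 3P = 5.5P + 45.5 gives 8.5P = 297.5, so P* = 35 and Q* = 238.
With the tax collected from producers, supply shifts: Qs = 5.5(P − 34) + 45.5.
New equilibrium: buyers pay 57, producers receive 23, Q = 172. (Wedge: Pb − Ps = 34.)
Quantity falls by |ΔQ| = |238 − 172| = 66.
DWL = ½ · t · |ΔQ| = ½ · 34 · 66 = 1122.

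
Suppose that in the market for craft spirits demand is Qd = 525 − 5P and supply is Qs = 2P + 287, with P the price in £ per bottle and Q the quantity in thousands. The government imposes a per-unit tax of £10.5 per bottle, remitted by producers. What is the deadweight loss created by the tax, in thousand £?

Deadweight loss = £78.75 thousand.

Without the tax, 525 − 5P = 2P + 287 gives 7P = 238, so P* = £34 and Q* = 355.
With the tax collected from producers, supply shifts: Qs = 2(P − 10.5) + 287.
Solving gives Q = 340 with consumers paying £37 and producers receiving £26.5 (the £10.5 wedge).
Quantity falls by |ΔQ| = |355 − 340| = 15.
DWL = ½ · t · |ΔQ| = ½ · 10.5 · 15 = £78.75.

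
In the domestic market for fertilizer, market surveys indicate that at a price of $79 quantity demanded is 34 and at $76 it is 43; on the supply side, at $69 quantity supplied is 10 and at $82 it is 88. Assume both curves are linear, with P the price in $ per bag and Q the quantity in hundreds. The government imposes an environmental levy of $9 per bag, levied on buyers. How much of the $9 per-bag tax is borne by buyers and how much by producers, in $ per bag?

Buyers bear $6 per bag; producers bear $3 per bag.

Demand slope: (43 − 34)/(76 − 79) = -3, so Qd = 271 − 3P.
Supply slope: (88 − 10)/(82 − 69) = 6, so Qs = 6P − 404.
Before the tax: set 271 − 3P = 6P − 404 → P* = $75, Q* = 46.
With the tax collected from buyers, demand (in seller-price terms) shifts: Qd = 271 − 3(P + 9).
New equilibrium: buyers pay $81, producers receive $72, Q = 28. (Wedge: Pb − Ps = 9.)
Burden on buyers: $6; on producers: $3. (They sum to $9.)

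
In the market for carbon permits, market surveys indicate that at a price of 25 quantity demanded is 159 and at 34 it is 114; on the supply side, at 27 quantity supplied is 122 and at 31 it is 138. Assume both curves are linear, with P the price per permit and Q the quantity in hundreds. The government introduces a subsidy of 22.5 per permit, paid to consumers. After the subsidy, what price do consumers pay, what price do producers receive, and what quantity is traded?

Demand slope: (114 − 159)/(34 − 25) = -5, so Qd = 284 − 5P.
Supply slope: (138 − 122)/(31 − 27) = 4, so Qs = 4P + 14.
Without the subsidy, 284 − 5P = 4P + 14 gives 9P = 270, so P* = 30 and Q* = 134.
With a per-unit subsidy paid to consumers, each effectively pays P − 22.5, so demand becomes Qd = 284 − 5(P − 22.5).
Solving gives Q = 184 with consumers paying 20 and producers receiving 42.5 (the 22.5 wedge).

Consumers pay 20; producers receive 42.5; quantity = 184.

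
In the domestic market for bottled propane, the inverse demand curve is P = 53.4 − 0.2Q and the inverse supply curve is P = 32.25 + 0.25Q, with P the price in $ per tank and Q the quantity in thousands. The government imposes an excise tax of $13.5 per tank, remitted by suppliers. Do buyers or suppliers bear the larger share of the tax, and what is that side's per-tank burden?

Suppliers bear the larger share: $7.5 per tank.

Rewrite in direct form: Qd = 267 − 5P and Qs = 4P − 129.
Without the tax, 267 − 5P = 4P − 129 gives 9P = 396, so P* = $44 and Q* = 47.
With the tax collected from suppliers, supply shifts: Qs = 4(P − 13.5) − 129.
Solving gives Q = 17 with buyers paying $50 and suppliers receiving $36.5 (the $13.5 wedge).
Per-tank burden: buyers $6, suppliers $7.5.
Suppliers take the larger share because supply is less price-elastic here (demand slope 5 vs supply slope 4).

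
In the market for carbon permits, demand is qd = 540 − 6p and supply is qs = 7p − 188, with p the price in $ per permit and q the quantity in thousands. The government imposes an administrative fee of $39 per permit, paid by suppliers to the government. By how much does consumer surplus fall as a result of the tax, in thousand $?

Consumer surplus falls by $2961 thousand.

Before the tax: set 540 − 6p = 7p − 188 → p* = $56, q* = 204.
With the tax collected from suppliers, supply shifts: qs = 7(p − 39) − 188.
New equilibrium: consumers pay $77, suppliers receive $38, q = 78. (Wedge: pb − ps = 39.)
ΔCS is the trapezoid between Q = 78 and Q = 204 of height $21: ½ · (204 + 78) · 21 = $2961.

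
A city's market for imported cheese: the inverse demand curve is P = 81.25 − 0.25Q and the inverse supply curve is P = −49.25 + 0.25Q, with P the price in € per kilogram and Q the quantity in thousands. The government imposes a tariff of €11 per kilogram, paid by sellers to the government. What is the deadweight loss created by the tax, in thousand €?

Deadweight loss = €121 thousand.

Rewrite in direct form: Qd = 325 − 4P and Qs = 4P + 197.
Before the tax: set 325 − 4P = 4P + 197 → P* = €16, Q* = 261.
With the tax collected from sellers, supply shifts: Qs = 4(P − 11) + 197.
New equilibrium: consumers pay €21.5, sellers receive €10.5, Q = 239. (Wedge: Pb − Ps = 11.)
Quantity falls by |ΔQ| = |261 − 239| = 22.
DWL = ½ · t · |ΔQ| = ½ · 11 · 22 = €121.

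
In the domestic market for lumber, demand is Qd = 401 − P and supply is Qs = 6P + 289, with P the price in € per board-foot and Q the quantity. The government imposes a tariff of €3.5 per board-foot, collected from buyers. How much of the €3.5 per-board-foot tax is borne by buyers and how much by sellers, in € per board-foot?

Buyers bear €3 per board-foot; sellers bear €0.5 per board-foot.

Before the tax: set 401 − P = 6P + 289 → P* = €16, Q* = 385.
With the tax collected from buyers, demand (in seller-price terms) shifts: Qd = 401 − (P + 3.5).
Solving gives Q = 382 with buyers paying €19 and sellers receiving €15.5 (the €3.5 wedge).
Burden on buyers: €3; on sellers: €0.5. (They sum to €3.5.)
The less price-elastic side of the market bears the larger share of a per-unit tax.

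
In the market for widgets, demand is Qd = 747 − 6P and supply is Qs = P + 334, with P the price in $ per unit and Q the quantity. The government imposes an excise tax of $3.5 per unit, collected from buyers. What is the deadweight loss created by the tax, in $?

Deadweight loss = $5.25.

Without the tax, 747 − 6P = P + 334 gives 7P = 413, so P* = $59 and Q* = 393.
With the tax collected from buyers, demand (in seller-price terms) shifts: Qd = 747 − 6(P + 3.5).
New equilibrium: buyers pay $59.5, producers receive $56, Q = 390. (Wedge: Pb − Ps = 3.5.)
Quantity falls by |ΔQ| = |393 − 390| = 3.
DWL = ½ · t · |ΔQ| = ½ · 3.5 · 3 = $5.25.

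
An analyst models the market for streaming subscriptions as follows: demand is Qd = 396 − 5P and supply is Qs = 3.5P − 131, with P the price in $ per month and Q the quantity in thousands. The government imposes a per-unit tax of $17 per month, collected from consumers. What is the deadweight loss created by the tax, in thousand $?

Before the tax: set 396 − 5P = 3.5P − 131 → P* = $62, Q* = 86.
With the tax collected from consumers, demand (in seller-price terms) shifts: Qd = 396 − 5(P + 17).
New equilibrium: consumers pay $69, producers receive $52, Q = 51. (Wedge: Pb − Ps = 17.)
Quantity falls by |ΔQ| = |86 − 51| = 35.
DWL = ½ · t · |ΔQ| = ½ · 17 · 35 = $297.5.

Deadweight loss = $297.5 thousand.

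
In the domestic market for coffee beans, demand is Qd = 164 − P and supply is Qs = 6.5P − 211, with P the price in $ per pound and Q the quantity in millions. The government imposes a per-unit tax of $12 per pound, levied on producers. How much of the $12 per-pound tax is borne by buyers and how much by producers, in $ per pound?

Buyers bear $10.4 per pound; producers bear $1.6 per pound.

Without the tax, 164 − P = 6.5P − 211 gives 7.5P = 375, so P* = $50 and Q* = 114.
With the tax collected from producers, supply shifts: Qs = 6.5(P − 12) − 211.
New equilibrium: buyers pay $60.4, producers receive $48.4, Q = 103.6. (Wedge: Pb − Ps = 12.)
Burden on buyers: $10.4; on producers: $1.6. (They sum to $12.)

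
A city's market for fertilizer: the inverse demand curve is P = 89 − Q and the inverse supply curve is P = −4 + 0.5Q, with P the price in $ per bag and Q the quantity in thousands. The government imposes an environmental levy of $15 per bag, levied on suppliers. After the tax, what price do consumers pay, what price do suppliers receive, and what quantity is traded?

Consumers pay $37; suppliers receive $22; quantity = 52.

Rewrite in direct form: Qd = 89 − P and Qs = 2P + 8.
Without the tax, 89 − P = 2P + 8 gives 3P = 81, so P* = $27 and Q* = 62.
With the tax collected from suppliers, supply shifts: Qs = 2(P − 15) + 8.
Solving gives Q = 52 with consumers paying $37 and suppliers receiving $22 (the $15 wedge).
The less price-elastic side of the market bears the larger share of a per-unit tax.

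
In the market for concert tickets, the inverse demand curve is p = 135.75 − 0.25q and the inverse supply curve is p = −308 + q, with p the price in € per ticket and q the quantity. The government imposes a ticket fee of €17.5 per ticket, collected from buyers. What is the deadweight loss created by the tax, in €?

Rewrite in direct form: qd = 543 − 4p and qs = p + 308.
Before the tax: set 543 − 4p = p + 308 → p* = €47, q* = 355.
With the tax collected from buyers, demand (in seller-price terms) shifts: qd = 543 − 4(p + 17.5).
Solving gives q = 341 with buyers paying €50.5 and suppliers receiving €33 (the €17.5 wedge).
Quantity falls by |ΔQ| = |355 − 341| = 14.
DWL = ½ · t · |ΔQ| = ½ · 17.5 · 14 = €122.5.

Deadweight loss = €122.5.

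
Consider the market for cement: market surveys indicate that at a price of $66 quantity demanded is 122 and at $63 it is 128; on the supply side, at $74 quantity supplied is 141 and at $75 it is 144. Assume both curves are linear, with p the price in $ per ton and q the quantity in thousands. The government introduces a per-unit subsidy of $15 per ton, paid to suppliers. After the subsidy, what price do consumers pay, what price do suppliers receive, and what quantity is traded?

Consumers pay $58; suppliers receive $73; quantity = 138.

Demand slope: (128 − 122)/(63 − 66) = -2, so qd = 254 − 2p.
Supply slope: (144 − 141)/(75 − 74) = 3, so qs = 3p − 81.
Without the subsidy, 254 − 2p = 3p − 81 gives 5p = 335, so p* = $67 and q* = 120.
With a per-unit subsidy paid to suppliers, each receives p + 15 per unit sold, so supply becomes qs = 3(p + 15) − 81.
Solving gives q = 138 with consumers paying $58 and suppliers receiving $73 (the $15 wedge).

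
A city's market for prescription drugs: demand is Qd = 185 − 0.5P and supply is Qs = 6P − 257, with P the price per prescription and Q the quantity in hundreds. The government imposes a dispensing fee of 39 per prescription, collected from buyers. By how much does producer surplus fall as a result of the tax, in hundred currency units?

Producer surplus falls by 426 hundred.

Before the tax: set 185 − 0.5P = 6P − 257 → P* = 68, Q* = 151.
With the tax collected from buyers, demand (in seller-price terms) shifts: Qd = 185 − 0.5(P + 39).
New equilibrium: buyers pay 104, sellers receive 65, Q = 133. (Wedge: Pb − Ps = 39.)
ΔPS is the trapezoid between Q = 133 and Q = 151 of height 3: ½ · (151 + 133) · 3 = 426.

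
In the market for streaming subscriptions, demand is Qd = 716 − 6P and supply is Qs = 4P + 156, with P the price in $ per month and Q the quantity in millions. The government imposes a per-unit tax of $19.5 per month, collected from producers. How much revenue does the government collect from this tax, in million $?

Before the tax: set 716 − 6P = 4P + 156 → P* = $56, Q* = 380.
With the tax collected from producers, supply shifts: Qs = 4(P − 19.5) + 156.
New equilibrium: buyers pay $63.8, producers receive $44.3, Q = 333.2. (Wedge: Pb − Ps = 19.5.)
Revenue = t · Q = 19.5 · 333.2 = $6497.4.

Tax revenue = $6497.4 million.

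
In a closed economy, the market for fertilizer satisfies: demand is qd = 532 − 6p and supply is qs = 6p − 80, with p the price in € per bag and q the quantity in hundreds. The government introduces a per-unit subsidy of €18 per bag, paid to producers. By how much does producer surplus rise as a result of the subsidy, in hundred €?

Producer surplus rises by €2277 hundred.

Before the subsidy: set 532 − 6p = 6p − 80 → p* = €51, q* = 226.
With a per-unit subsidy paid to producers, each receives p + 18 per unit sold, so supply becomes qs = 6(p + 18) − 80.
New equilibrium: consumers pay €42, producers receive €60, q = 280. (Wedge: pb − ps = −18.)
ΔPS is the trapezoid between Q = 280 and Q = 226 of height €9: ½ · (226 + 280) · 9 = €2277.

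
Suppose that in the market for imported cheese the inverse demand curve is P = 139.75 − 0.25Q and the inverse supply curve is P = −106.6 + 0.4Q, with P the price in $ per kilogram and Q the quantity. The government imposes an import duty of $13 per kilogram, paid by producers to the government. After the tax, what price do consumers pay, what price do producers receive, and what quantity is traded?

Consumers pay $50; producers receive $37; quantity = 359.

Rewrite in direct form: Qd = 559 − 4P and Qs = 2.5P + 266.5.
Without the tax, 559 − 4P = 2.5P + 266.5 gives 6.5P = 292.5, so P* = $45 and Q* = 379.
With the tax collected from producers, supply shifts: Qs = 2.5(P − 13) + 266.5.
New equilibrium: consumers pay $50, producers receive $37, Q = 359. (Wedge: Pb − Ps = 13.)
The less price-elastic side of the market bears the larger share of a per-unit tax.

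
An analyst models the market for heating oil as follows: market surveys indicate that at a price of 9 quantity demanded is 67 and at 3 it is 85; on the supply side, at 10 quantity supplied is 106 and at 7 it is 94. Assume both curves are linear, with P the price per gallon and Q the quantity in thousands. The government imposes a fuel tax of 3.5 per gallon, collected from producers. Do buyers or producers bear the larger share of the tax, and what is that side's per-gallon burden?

Demand slope: (85 − 67)/(3 − 9) = -3, so Qd = 94 − 3P.
Supply slope: (94 − 106)/(7 − 10) = 4, so Qs = 4P + 66.
Without the tax, 94 − 3P = 4P + 66 gives 7P = 28, so P* = 4 and Q* = 82.
With the tax collected from producers, supply shifts: Qs = 4(P − 3.5) + 66.
Solving gives Q = 76 with buyers paying 6 and producers receiving 2.5 (the 3.5 wedge).
Per-gallon burden: buyers 2, producers 1.5.
Buyers take the larger share because demand is less price-elastic here (demand slope 3 vs supply slope 4).

Buyers bear the larger share: 2 per gallon.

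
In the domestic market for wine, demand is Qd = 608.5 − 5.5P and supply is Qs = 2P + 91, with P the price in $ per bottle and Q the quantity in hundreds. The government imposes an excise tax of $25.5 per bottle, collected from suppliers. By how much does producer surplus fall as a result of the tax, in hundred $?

Without the tax, 608.5 − 5.5P = 2P + 91 gives 7.5P = 517.5, so P* = $69 and Q* = 229.
With the tax collected from suppliers, supply shifts: Qs = 2(P − 25.5) + 91.
New equilibrium: consumers pay $75.8, suppliers receive $50.3, Q = 191.6. (Wedge: Pb − Ps = 25.5.)
ΔPS is the trapezoid between Q = 191.6 and Q = 229 of height $18.7: ½ · (229 + 191.6) · 18.7 = $3932.61.

Producer surplus falls by $3932.61 hundred.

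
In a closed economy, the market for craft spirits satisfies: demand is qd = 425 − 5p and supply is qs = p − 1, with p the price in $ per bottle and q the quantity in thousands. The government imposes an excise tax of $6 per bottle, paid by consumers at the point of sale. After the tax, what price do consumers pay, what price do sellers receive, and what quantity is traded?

Before the tax: set 425 − 5p = p − 1 → p* = $71, q* = 70.
With the tax collected from consumers, demand (in seller-price terms) shifts: qd = 425 − 5(p + 6).
Solving gives q = 65 with consumers paying $72 and sellers receiving $66 (the $6 wedge).

Consumers pay $72; sellers receive $66; quantity = 65.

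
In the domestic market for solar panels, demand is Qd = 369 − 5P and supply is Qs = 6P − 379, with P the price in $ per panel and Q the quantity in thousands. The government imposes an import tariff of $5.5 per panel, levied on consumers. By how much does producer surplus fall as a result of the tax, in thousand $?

Producer surplus falls by $53.75 thousand.

Without the tax, 369 − 5P = 6P − 379 gives 11P = 748, so P* = $68 and Q* = 29.
With the tax collected from consumers, demand (in seller-price terms) shifts: Qd = 369 − 5(P + 5.5).
New equilibrium: consumers pay $71, producers receive $65.5, Q = 14. (Wedge: Pb − Ps = 5.5.)
ΔPS is the trapezoid between Q = 14 and Q = 29 of height $2.5: ½ · (29 + 14) · 2.5 = $53.75.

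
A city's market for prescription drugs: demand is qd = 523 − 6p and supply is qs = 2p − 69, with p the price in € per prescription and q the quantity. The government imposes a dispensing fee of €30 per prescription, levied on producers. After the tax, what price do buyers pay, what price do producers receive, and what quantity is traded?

Before the tax: set 523 − 6p = 2p − 69 → p* = €74, q* = 79.
With the tax collected from producers, supply shifts: qs = 2(p − 30) − 69.
Solving gives q = 34 with buyers paying €81.5 and producers receiving €51.5 (the €30 wedge).

Buyers pay €81.5; producers receive €51.5; quantity = 34.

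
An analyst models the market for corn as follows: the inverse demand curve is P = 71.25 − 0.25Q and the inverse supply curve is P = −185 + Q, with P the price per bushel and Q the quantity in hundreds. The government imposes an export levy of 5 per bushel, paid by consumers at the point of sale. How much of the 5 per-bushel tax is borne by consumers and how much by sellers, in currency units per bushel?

Consumers bear 1 per bushel; sellers bear 4 per bushel.

Rewrite in direct form: Qd = 285 − 4P and Qs = P + 185.
Without the tax, 285 − 4P = P + 185 gives 5P = 100, so P* = 20 and Q* = 205.
With the tax collected from consumers, demand (in seller-price terms) shifts: Qd = 285 − 4(P + 5).
New equilibrium: consumers pay 21, sellers receive 16, Q = 201. (Wedge: Pb − Ps = 5.)
Burden on consumers: 1; on sellers: 4. (They sum to 5.)
The less price-elastic side of the market bears the larger share of a per-unit tax.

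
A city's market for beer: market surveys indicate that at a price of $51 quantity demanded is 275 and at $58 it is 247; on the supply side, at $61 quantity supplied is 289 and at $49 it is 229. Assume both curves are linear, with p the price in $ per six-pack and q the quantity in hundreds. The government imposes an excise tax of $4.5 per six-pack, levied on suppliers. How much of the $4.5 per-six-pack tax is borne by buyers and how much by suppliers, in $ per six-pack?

Buyers bear $2.5 per six-pack; suppliers bear $2 per six-pack.

Demand slope: (247 − 275)/(58 − 51) = -4, so qd = 479 − 4p.
Supply slope: (229 − 289)/(49 − 61) = 5, so qs = 5p − 16.
Without the tax, 479 − 4p = 5p − 16 gives 9p = 495, so p* = $55 and q* = 259.
With the tax collected from suppliers, supply shifts: qs = 5(p − 4.5) − 16.
Solving gives q = 249 with buyers paying $57.5 and suppliers receiving $53 (the $4.5 wedge).
Burden on buyers: $2.5; on suppliers: $2. (They sum to $4.5.)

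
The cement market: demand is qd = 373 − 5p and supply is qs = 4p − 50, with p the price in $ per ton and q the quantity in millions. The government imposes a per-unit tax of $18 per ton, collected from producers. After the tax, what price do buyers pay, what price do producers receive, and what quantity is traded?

Buyers pay $55; producers receive $37; quantity = 98.

Without the tax, 373 − 5p = 4p − 50 gives 9p = 423, so p* = $47 and q* = 138.
With the tax collected from producers, supply shifts: qs = 4(p − 18) − 50.
Solving gives q = 98 with buyers paying $55 and producers receiving $37 (the $18 wedge).
The less price-elastic side of the market bears the larger share of a per-unit tax.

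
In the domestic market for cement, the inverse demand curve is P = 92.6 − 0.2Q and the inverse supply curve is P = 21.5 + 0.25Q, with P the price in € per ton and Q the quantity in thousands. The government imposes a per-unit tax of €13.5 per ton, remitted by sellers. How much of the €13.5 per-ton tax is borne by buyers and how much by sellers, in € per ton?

Buyers bear €6 per ton; sellers bear €7.5 per ton.

Inverting to Q(P) form: Qd = 463 − 5P; Qs = 4P − 86.
Without the tax, 463 − 5P = 4P − 86 gives 9P = 549, so P* = €61 and Q* = 158.
With the tax collected from sellers, supply shifts: Qs = 4(P − 13.5) − 86.
Solving gives Q = 128 with buyers paying €67 and sellers receiving €53.5 (the €13.5 wedge).
Burden on buyers: €6; on sellers: €7.5. (They sum to €13.5.)
The less price-elastic side of the market bears the larger share of a per-unit tax.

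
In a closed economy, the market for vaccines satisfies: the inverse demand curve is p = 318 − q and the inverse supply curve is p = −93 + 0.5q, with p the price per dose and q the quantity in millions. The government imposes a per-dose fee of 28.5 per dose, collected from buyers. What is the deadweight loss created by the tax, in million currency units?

Deadweight loss = 270.75 million.

Inverting to q(p) form: qd = 318 − p; qs = 2p + 186.
Before the tax: set 318 − p = 2p + 186 → p* = 44, q* = 274.
With the tax collected from buyers, demand (in seller-price terms) shifts: qd = 318 − (p + 28.5).
New equilibrium: buyers pay 63, producers receive 34.5, q = 255. (Wedge: pb − ps = 28.5.)
Quantity falls by |ΔQ| = |274 − 255| = 19.
DWL = ½ · t · |ΔQ| = ½ · 28.5 · 19 = 270.75.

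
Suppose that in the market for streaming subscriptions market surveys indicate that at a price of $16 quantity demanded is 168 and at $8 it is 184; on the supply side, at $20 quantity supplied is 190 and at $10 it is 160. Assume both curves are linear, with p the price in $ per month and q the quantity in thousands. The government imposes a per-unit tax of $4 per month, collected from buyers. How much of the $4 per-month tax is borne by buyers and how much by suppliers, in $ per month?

Demand slope: (184 − 168)/(8 − 16) = -2, so qd = 200 − 2p.
Supply slope: (160 − 190)/(10 − 20) = 3, so qs = 3p + 130.
Before the tax: set 200 − 2p = 3p + 130 → p* = $14, q* = 172.
With the tax collected from buyers, demand (in seller-price terms) shifts: qd = 200 − 2(p + 4).
New equilibrium: buyers pay $16.4, suppliers receive $12.4, q = 167.2. (Wedge: pb − ps = 4.)
Burden on buyers: $2.4; on suppliers: $1.6. (They sum to $4.)
The less price-elastic side of the market bears the larger share of a per-unit tax.

Buyers bear $2.4 per month; suppliers bear $1.6 per month.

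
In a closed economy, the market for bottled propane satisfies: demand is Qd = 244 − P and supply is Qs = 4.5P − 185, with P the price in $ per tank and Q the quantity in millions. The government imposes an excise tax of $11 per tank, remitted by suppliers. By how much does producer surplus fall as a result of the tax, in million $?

Producer surplus falls by $323 million.

Before the tax: set 244 − P = 4.5P − 185 → P* = $78, Q* = 166.
With the tax collected from suppliers, supply shifts: Qs = 4.5(P − 11) − 185.
New equilibrium: consumers pay $87, suppliers receive $76, Q = 157. (Wedge: Pb − Ps = 11.)
ΔPS is the trapezoid between Q = 157 and Q = 166 of height $2: ½ · (166 + 157) · 2 = $323.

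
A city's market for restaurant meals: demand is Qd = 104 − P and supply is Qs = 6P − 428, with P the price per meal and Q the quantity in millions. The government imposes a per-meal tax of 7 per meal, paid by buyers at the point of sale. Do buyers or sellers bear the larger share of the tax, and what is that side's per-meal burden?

Before the tax: set 104 − P = 6P − 428 → P* = 76, Q* = 28.
With the tax collected from buyers, demand (in seller-price terms) shifts: Qd = 104 − (P + 7).
Solving gives Q = 22 with buyers paying 82 and sellers receiving 75 (the 7 wedge).
Per-meal burden: buyers 6, sellers 1.
Buyers take the larger share because demand is less price-elastic here (demand slope 1 vs supply slope 6).

Buyers bear the larger share: 6 per meal.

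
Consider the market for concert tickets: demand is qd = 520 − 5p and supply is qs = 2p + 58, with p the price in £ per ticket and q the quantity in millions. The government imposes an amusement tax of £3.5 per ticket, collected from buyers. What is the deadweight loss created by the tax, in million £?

Before the tax: set 520 − 5p = 2p + 58 → p* = £66, q* = 190.
With the tax collected from buyers, demand (in seller-price terms) shifts: qd = 520 − 5(p + 3.5).
New equilibrium: buyers pay £67, producers receive £63.5, q = 185. (Wedge: pb − ps = 3.5.)
Quantity falls by |ΔQ| = |190 − 185| = 5.
DWL = ½ · t · |ΔQ| = ½ · 3.5 · 5 = £8.75.

Deadweight loss = £8.75 million.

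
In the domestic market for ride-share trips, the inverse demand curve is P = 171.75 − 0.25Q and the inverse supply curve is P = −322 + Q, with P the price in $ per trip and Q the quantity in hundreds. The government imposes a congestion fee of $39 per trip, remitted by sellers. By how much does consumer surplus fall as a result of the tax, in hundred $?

Inverting to Q(P) form: Qd = 687 − 4P; Qs = P + 322.
Before the tax: set 687 − 4P = P + 322 → P* = $73, Q* = 395.
With the tax collected from sellers, supply shifts: Qs = (P − 39) + 322.
New equilibrium: buyers pay $80.8, sellers receive $41.8, Q = 363.8. (Wedge: Pb − Ps = 39.)
ΔCS is the trapezoid between Q = 363.8 and Q = 395 of height $7.8: ½ · (395 + 363.8) · 7.8 = $2959.32.

Consumer surplus falls by $2959.32 hundred.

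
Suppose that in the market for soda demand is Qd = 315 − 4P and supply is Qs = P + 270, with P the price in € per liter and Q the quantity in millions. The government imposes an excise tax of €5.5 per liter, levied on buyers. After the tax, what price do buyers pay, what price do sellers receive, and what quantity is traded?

Buyers pay €10.1; sellers receive €4.6; quantity = 274.6.

Without the tax, 315 − 4P = P + 270 gives 5P = 45, so P* = €9 and Q* = 279.
With the tax collected from buyers, demand (in seller-price terms) shifts: Qd = 315 − 4(P + 5.5).
New equilibrium: buyers pay €10.1, sellers receive €4.6, Q = 274.6. (Wedge: Pb − Ps = 5.5.)
The less price-elastic side of the market bears the larger share of a per-unit tax.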